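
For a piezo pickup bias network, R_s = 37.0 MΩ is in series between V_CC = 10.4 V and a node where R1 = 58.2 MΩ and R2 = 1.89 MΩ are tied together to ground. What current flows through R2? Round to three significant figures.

I ≈ 0.259 µA

Parallel bank: R_p = 1/(1/58.2 + 1/1.89) = 1.831 MΩ.
V_A by voltage divider: V_A = 10.4 × 1.831/(37.0 + 1.831) = 0.4903 V.
Branch current I = V_A/R2 = 0.4903/1.89 = 0.2594 µA.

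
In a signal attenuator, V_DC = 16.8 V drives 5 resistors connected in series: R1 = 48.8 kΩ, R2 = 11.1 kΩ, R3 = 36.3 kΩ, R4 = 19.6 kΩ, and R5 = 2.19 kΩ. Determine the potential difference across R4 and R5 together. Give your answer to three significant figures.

ΣR = 48.8 + 11.1 + 36.3 + 19.6 + 2.19 = 118.0 kΩ.
R_{R4..R5} = 19.6 + 2.19 = 21.79 kΩ.
By the voltage-divider rule, V = 16.8 × 21.79/118.0 = 3.103 V.

V ≈ 3.10 V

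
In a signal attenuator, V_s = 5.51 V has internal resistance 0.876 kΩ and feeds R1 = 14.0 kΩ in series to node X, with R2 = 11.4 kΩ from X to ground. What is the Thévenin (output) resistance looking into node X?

R1' = 0.876 + 14.0 = 14.88 kΩ (source resistance + R1).
Looking into X with the source shorted: R_th = R1'·R2/(R1'+R2) = 14.88 × 11.4/26.28 = 6.454 kΩ.

R_th ≈ 6.45 kΩ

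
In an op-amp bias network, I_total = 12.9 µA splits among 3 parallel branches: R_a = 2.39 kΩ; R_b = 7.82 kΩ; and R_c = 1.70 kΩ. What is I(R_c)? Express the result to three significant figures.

Total conductance ΣG = 1/2.39 + 1/7.82 + 1/1.70 = 1.135 (units of 1/kΩ).
By the current-divider rule, I = I_total · G_k/ΣG = 12.9 × 0.5185 = 6.688 µA.

I ≈ 6.69 µA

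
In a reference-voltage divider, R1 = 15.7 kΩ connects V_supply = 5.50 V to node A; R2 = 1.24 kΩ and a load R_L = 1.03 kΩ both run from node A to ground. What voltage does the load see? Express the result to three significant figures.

The load sits in parallel with R2, giving an effective lower resistance R2' = R2·R_L/(R2+R_L) = 0.5626 kΩ.
Voltage divider with the loaded lower leg: V_out = 5.50 × 0.5626/(15.7 + 0.5626) = 5.50 × 0.03460 = 0.1903 V.
(Unloaded it would be 0.403 V; the load pulls it down.)

V_out ≈ 0.190 V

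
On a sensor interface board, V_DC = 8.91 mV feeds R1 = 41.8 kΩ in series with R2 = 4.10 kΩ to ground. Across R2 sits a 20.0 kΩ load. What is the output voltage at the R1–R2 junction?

The load sits in parallel with R2, giving an effective lower resistance R2' = R2·R_L/(R2+R_L) = 3.402 kΩ.
Then V_out = V_DC · R2'/(R1 + R2') = 8.91 × 3.402/45.20 = 0.6707 mV.
(Unloaded it would be 0.796 mV; the load pulls it down.)

V_out ≈ 0.671 mV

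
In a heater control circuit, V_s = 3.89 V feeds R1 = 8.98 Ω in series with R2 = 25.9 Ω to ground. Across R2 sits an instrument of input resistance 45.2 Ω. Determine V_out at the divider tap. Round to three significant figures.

The load sits in parallel with R2, giving an effective lower resistance R2' = R2·R_L/(R2+R_L) = 16.47 Ω.
Voltage divider with the loaded lower leg: V_out = 3.89 × 16.47/(8.98 + 16.47) = 3.89 × 0.6471 = 2.517 V.
(Unloaded it would be 2.89 V; the load pulls it down.)

V_out ≈ 2.52 V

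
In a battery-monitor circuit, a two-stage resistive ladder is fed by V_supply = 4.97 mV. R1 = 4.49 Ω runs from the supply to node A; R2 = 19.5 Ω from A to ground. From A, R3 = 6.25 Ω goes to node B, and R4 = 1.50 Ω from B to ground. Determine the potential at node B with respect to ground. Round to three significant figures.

The second stage (R3 + R4 = 7.750 Ω) loads node A in parallel with R2.
Effective lower resistance at A: R2 ‖ 7.750 = 5.546 Ω.
So V_A = 4.97 × 0.5526 = 2.746 mV.
Stage 2 is unloaded, so V_B = V_A · R4/(R3+R4) = 2.746 × 1.50/7.750 = 0.5316 mV.

V_B ≈ 0.532 mV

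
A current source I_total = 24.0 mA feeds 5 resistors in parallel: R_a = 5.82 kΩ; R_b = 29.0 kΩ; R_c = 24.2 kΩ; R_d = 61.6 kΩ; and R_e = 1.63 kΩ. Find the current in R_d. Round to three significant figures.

Conductances: ΣG = 1/5.82 + 1/29.0 + 1/24.2 + 1/61.6 + 1/1.63 = 0.8774 (1/kΩ).
Current divider: I(R_d) = I_total · G_k/ΣG = 24.0 × (0.01623/0.8774) = 24.0 × 0.01850 = 0.4441 mA.

I ≈ 0.444 mA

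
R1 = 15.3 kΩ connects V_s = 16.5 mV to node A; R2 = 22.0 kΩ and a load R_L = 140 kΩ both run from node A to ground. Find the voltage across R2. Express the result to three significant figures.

V_out ≈ 9.14 mV

The load sits in parallel with R2, giving an effective lower resistance R2' = R2·R_L/(R2+R_L) = 19.01 kΩ.
Voltage divider with the loaded lower leg: V_out = 16.5 × 19.01/(15.3 + 19.01) = 16.5 × 0.5541 = 9.143 mV.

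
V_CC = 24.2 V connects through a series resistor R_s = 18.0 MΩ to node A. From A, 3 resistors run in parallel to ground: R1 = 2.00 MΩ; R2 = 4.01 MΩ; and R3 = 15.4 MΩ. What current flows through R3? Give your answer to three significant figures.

I ≈ 0.100 µA

Equivalent of the parallel group: R_p = 1.228 MΩ.
Node voltage V_A = V_CC · R_p/(R_s + R_p) = 24.2 × 0.06387 = 1.546 V.
Branch current I = V_A/R3 = 1.546/15.4 = 0.1004 µA.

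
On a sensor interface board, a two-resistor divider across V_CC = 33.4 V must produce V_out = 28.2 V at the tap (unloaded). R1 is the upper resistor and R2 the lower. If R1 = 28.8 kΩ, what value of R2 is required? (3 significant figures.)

The divider ratio is R2/(R1+R2) = 28.2/33.4 = 0.8443.
Rearranging, R2 = R1·k/(1−k) = 28.8 × 5.423 = 156.2 kΩ.

R2 ≈ 156 kΩ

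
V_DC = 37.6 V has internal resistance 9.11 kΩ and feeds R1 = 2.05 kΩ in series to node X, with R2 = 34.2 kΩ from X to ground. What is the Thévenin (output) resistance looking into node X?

R_th ≈ 8.41 kΩ

R1' = 9.11 + 2.05 = 11.16 kΩ (source resistance + R1).
Zeroing V_DC shorts the top of R1' to ground, so R_th = R1' ‖ R2 = 8.414 kΩ.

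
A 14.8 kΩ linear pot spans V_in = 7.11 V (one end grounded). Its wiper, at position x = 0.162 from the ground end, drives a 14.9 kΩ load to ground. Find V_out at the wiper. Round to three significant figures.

Lower segment x·R_p = 2.398 kΩ; upper segment (1−x)·R_p = 12.40 kΩ.
(x·R_p) ‖ R_L = 2.065 kΩ.
Loaded-divider output: V_out = 7.11 × 0.1428 = 1.015 V.

V_out ≈ 1.01 V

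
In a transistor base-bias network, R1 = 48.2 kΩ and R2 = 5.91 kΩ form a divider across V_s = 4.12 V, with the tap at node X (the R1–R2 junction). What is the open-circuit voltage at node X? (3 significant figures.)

V_th ≈ 0.450 V

V_th is the unloaded tap voltage: V_s · R2/(R1+R2) = 4.12 × 0.1092 = 0.4500 V.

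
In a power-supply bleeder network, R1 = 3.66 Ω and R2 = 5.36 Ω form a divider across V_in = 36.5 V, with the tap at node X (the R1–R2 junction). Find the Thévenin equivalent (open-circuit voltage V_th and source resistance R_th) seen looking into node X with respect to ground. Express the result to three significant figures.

V_th ≈ 21.7 V, R_th ≈ 2.17 Ω

V_th is the unloaded tap voltage: V_in · R2/(R1+R2) = 36.5 × 0.5942 = 21.69 V.
Looking into X with the source shorted: R_th = R1·R2/(R1+R2) = 3.660 × 5.36/9.020 = 2.175 Ω.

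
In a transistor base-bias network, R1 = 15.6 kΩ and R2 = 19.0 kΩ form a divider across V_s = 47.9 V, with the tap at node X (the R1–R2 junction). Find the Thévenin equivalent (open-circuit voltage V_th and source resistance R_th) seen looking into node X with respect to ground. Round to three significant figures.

V_th is the unloaded tap voltage: V_s · R2/(R1+R2) = 47.9 × 0.5491 = 26.30 V.
Looking into X with the source shorted: R_th = R1·R2/(R1+R2) = 15.60 × 19.0/34.60 = 8.566 kΩ.

V_th ≈ 26.3 V, R_th ≈ 8.57 kΩ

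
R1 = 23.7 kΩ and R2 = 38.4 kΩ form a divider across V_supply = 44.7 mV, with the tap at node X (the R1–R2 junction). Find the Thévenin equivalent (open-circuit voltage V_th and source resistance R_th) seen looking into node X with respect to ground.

Open-circuit (no load on X): V_th = V_supply · R2/(R1 + R2) = 44.7 × 38.4/(23.70 + 38.4) = 27.64 mV.
Zeroing V_supply shorts the top of R1 to ground, so R_th = R1 ‖ R2 = 14.66 kΩ.

V_th ≈ 27.6 mV, R_th ≈ 14.7 kΩ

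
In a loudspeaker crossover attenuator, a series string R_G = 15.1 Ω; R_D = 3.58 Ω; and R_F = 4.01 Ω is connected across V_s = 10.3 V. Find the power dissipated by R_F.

P ≈ 0.826 W

Series current I = V_s/ΣR = 10.3/22.69 = 0.4539 A.
P(R_F) = I²·R_F = (0.4539)² × 4.01 = 0.8263 W.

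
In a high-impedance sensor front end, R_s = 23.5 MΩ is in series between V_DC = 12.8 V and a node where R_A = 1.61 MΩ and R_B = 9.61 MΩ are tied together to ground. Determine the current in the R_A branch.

Equivalent of the parallel group: R_p = 1.379 MΩ.
Node voltage V_A = V_DC · R_p/(R_s + R_p) = 12.8 × 0.05543 = 0.7095 V.
I(R_A) = V_A / R_A = 0.7095/1.61 = 0.4407 µA.

I ≈ 0.441 µA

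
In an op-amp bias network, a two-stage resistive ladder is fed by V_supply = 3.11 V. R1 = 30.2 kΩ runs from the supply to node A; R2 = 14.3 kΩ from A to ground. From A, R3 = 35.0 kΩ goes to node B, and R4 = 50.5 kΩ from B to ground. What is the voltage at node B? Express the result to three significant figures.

Looking into the second stage from A: R3 + R4 = 85.50 kΩ appears in parallel with R2.
Effective lower resistance at A: R2 ‖ 85.50 = 12.25 kΩ.
So V_A = 3.11 × 0.2886 = 0.8975 V.
V_B = V_A × 0.5906 = 0.5301 V.

V_B ≈ 0.530 V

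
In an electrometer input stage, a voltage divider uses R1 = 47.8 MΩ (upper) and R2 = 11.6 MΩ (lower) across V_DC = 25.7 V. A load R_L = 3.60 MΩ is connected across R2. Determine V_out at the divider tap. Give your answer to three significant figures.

V_out ≈ 1.40 V

The load sits in parallel with R2, giving an effective lower resistance R2' = R2·R_L/(R2+R_L) = 2.747 MΩ.
Then V_out = V_DC · R2'/(R1 + R2') = 25.7 × 2.747/50.55 = 1.397 V.
(Unloaded it would be 5.02 V; the load pulls it down.)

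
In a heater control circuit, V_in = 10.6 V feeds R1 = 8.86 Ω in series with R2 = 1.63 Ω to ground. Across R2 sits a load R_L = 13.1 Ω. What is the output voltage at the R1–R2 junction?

The load sits in parallel with R2, giving an effective lower resistance R2' = R2·R_L/(R2+R_L) = 1.450 Ω.
Now apply the divider: V_out = 10.6 × 0.1406 = 1.490 V.

V_out ≈ 1.49 V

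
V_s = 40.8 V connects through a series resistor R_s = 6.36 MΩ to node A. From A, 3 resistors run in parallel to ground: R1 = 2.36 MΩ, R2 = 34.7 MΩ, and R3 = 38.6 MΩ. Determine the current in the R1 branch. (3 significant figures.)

Combine the parallel branches: R_p = (1/2.36 + 1/34.7 + 1/38.6)⁻¹ = 2.090 MΩ.
V_A = 40.8 × 2.090/8.450 = 10.09 V.
Branch current I = V_A/R1 = 10.09/2.36 = 4.276 µA.
(Check via current divider: I_total = 4.828 µA; share G_k/ΣG = 0.8856 → same result.)

I ≈ 4.28 µA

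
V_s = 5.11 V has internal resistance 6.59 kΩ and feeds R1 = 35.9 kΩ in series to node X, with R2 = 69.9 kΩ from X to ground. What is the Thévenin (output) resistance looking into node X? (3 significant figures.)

R1' = 6.59 + 35.9 = 42.49 kΩ (source resistance + R1).
Zeroing V_s shorts the top of R1' to ground, so R_th = R1' ‖ R2 = 26.43 kΩ.

R_th ≈ 26.4 kΩ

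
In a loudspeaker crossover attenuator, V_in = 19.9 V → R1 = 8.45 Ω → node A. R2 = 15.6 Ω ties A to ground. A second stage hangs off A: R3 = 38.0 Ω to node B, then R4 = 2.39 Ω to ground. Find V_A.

V_A ≈ 11.4 V

Looking into the second stage from A: R3 + R4 = 40.39 Ω appears in parallel with R2.
Effective lower resistance at A: R2 ‖ 40.39 = 11.25 Ω.
So V_A = 19.9 × 0.5711 = 11.37 V.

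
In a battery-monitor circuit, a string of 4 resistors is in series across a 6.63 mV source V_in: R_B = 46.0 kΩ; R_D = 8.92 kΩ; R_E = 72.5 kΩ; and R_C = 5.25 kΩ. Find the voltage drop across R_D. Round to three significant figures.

V ≈ 0.446 mV

Series total: ΣR = 46.0 + 8.92 + 72.5 + 5.25 = 132.7 kΩ.
Voltage divider: V = V_in · (8.920 / 132.7) = 6.63 × 0.06723 = 0.4458 mV.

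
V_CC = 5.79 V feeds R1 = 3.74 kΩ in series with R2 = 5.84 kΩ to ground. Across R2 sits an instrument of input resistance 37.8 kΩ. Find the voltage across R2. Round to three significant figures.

V_out ≈ 3.33 V

R2 ‖ R_L = (5.84 × 37.8)/(5.84 + 37.8) = 5.058 kΩ.
Now apply the divider: V_out = 5.79 × 0.5749 = 3.329 V.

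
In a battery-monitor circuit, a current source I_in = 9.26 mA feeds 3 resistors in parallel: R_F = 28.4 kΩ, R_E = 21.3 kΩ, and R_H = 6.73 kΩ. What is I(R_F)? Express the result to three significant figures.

I ≈ 1.41 mA

Conductances: ΣG = 1/28.4 + 1/21.3 + 1/6.73 = 0.2307 (1/kΩ).
By the current-divider rule, I = I_in · G_k/ΣG = 9.26 × 0.1526 = 1.413 mA.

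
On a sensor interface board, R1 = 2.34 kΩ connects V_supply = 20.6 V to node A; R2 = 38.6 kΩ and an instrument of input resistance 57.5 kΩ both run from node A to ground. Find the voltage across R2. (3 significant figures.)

R2 ‖ R_L = (38.6 × 57.5)/(38.6 + 57.5) = 23.10 kΩ.
Now apply the divider: V_out = 20.6 × 0.9080 = 18.70 V.

V_out ≈ 18.7 V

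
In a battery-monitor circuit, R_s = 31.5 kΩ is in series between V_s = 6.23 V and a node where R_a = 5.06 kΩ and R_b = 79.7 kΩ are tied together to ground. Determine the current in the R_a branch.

Combine the parallel branches: R_p = (1/5.06 + 1/79.7)⁻¹ = 4.758 kΩ.
Node voltage V_A = V_s · R_p/(R_s + R_p) = 6.23 × 0.1312 = 0.8175 V.
I(R_a) = V_A / R_a = 0.8175/5.06 = 0.1616 mA.

I ≈ 0.162 mA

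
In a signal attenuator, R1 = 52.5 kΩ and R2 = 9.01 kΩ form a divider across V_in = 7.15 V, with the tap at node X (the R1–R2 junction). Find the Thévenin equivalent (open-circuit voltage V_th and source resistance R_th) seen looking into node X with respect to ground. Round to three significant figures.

Open-circuit (no load on X): V_th = V_in · R2/(R1 + R2) = 7.15 × 9.01/(52.50 + 9.01) = 1.047 V.
With V_in suppressed (replaced by a short), R_th = R1 ‖ R2 = (52.50 × 9.01)/(52.50 + 9.01) = 7.690 kΩ.

V_th ≈ 1.05 V, R_th ≈ 7.69 kΩ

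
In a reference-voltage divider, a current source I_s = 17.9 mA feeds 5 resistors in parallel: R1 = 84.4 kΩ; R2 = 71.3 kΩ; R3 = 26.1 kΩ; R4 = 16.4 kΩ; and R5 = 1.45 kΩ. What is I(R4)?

I ≈ 1.34 mA

Total conductance ΣG = 1/84.4 + 1/71.3 + 1/26.1 + 1/16.4 + 1/1.45 = 0.8148 (units of 1/kΩ).
R4 takes the fraction G_k/ΣG = 0.06098/0.8148 = 0.07483, so I = 17.9 × 0.07483 = 1.340 mA.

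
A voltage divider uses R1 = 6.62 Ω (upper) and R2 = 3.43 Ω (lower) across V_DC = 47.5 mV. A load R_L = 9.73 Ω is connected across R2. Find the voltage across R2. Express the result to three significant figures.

R2 ‖ R_L = (3.43 × 9.73)/(3.43 + 9.73) = 2.536 Ω.
Voltage divider with the loaded lower leg: V_out = 47.5 × 2.536/(6.62 + 2.536) = 47.5 × 0.2770 = 13.16 mV.
(Unloaded it would be 16.2 mV; the load pulls it down.)

V_out ≈ 13.2 mV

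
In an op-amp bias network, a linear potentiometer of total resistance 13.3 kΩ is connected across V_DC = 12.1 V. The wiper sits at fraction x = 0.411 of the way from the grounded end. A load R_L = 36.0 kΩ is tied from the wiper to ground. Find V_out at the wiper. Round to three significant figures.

V_out ≈ 4.56 V

The pot divides into 7.834 kΩ above the wiper and 5.466 kΩ below.
(x·R_p) ‖ R_L = 4.746 kΩ.
Loaded-divider output: V_out = 12.1 × 0.3773 = 4.565 V.
(Unloaded: V_out = x·V_DC = 4.97 V.)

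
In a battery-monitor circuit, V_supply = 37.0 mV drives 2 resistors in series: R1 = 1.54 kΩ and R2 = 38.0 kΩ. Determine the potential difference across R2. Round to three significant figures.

V ≈ 35.6 mV

ΣR = 1.54 + 38.0 = 39.54 kΩ.
V = V_supply · R/ΣR = 37.0 × 0.9611 = 35.56 mV.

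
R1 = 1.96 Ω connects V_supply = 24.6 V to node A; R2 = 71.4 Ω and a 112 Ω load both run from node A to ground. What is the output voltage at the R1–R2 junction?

V_out ≈ 23.5 V

R2 ‖ R_L = (71.4 × 112)/(71.4 + 112) = 43.60 Ω.
Voltage divider with the loaded lower leg: V_out = 24.6 × 43.60/(1.96 + 43.60) = 24.6 × 0.9570 = 23.54 V.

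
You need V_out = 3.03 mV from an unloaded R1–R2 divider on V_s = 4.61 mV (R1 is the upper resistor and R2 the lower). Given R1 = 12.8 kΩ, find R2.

The divider ratio is R2/(R1+R2) = 3.03/4.61 = 0.6573.
R2 = R1 · 0.6573/(1 − 0.6573) = 24.55 kΩ.

R2 ≈ 24.5 kΩ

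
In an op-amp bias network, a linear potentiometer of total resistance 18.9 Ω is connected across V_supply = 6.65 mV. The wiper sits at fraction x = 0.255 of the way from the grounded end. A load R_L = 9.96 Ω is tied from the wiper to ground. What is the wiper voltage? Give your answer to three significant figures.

Lower segment x·R_p = 4.819 Ω; upper segment (1−x)·R_p = 14.08 Ω.
R_L loads the lower segment: effective lower R = 3.248 Ω.
Then V_out = V_supply · 3.248/(14.08 + 3.248) = 1.246 mV.

V_out ≈ 1.25 mV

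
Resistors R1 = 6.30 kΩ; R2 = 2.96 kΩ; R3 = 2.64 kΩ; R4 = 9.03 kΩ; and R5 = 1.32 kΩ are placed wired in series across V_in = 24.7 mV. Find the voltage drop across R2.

Total series resistance ΣR = 6.30 + 2.96 + 2.64 + 9.03 + 1.32 = 22.25 kΩ.
V = V_in · R/ΣR = 24.7 × 0.1330 = 3.286 mV.

V ≈ 3.29 mV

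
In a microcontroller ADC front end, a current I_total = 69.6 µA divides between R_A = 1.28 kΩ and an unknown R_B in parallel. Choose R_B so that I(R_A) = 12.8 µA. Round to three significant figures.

The fraction through R_A equals R_B/(R_A+R_B).
12.8/69.6 = R_B/(R_A + R_B) → R_B = R_A · (0.1839)/(1 − 0.1839) = 1.28 × 0.2254 = 0.2885 kΩ.

R_B ≈ 0.288 kΩ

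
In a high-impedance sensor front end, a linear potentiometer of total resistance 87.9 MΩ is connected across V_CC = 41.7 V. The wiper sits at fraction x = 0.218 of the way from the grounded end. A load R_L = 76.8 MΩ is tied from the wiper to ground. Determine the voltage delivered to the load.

Lower segment x·R_p = 19.16 MΩ; upper segment (1−x)·R_p = 68.74 MΩ.
R_L loads the lower segment: effective lower R = 15.34 MΩ.
Loaded-divider output: V_out = 41.7 × 0.1824 = 7.606 V.

V_out ≈ 7.61 V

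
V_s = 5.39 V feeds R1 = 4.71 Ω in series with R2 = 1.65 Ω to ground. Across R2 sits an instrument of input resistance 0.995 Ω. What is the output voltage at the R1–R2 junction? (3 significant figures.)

R2 ‖ R_L = (1.65 × 0.995)/(1.65 + 0.995) = 0.6207 Ω.
Voltage divider with the loaded lower leg: V_out = 5.39 × 0.6207/(4.71 + 0.6207) = 5.39 × 0.1164 = 0.6276 V.

V_out ≈ 0.628 V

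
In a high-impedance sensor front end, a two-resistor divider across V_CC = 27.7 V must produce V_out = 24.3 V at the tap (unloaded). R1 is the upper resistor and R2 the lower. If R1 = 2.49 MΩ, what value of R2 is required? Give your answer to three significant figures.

V_out/V_CC = R2/(R1+R2) = 0.8773.
Rearranging, R2 = R1·k/(1−k) = 2.49 × 7.147 = 17.80 MΩ.

R2 ≈ 17.8 MΩ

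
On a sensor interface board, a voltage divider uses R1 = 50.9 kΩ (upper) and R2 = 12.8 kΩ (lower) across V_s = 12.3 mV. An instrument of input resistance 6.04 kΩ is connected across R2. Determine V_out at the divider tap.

V_out ≈ 0.918 mV

The load sits in parallel with R2, giving an effective lower resistance R2' = R2·R_L/(R2+R_L) = 4.104 kΩ.
Voltage divider with the loaded lower leg: V_out = 12.3 × 4.104/(50.9 + 4.104) = 12.3 × 0.07461 = 0.9177 mV.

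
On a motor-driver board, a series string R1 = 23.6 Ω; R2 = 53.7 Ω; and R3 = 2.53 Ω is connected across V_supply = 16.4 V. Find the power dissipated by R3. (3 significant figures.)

ΣR = 79.83 Ω → I = 16.4/79.83 = 0.2054 A.
P(R3) = I²·R3 = (0.2054)² × 2.53 = 0.1068 W.

P ≈ 0.107 W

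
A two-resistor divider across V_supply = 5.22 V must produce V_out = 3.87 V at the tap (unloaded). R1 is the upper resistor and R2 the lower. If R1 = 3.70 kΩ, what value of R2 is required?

V_out/V_supply = R2/(R1+R2) = 0.7414.
Rearranging, R2 = R1·k/(1−k) = 3.70 × 2.867 = 10.61 kΩ.

R2 ≈ 10.6 kΩ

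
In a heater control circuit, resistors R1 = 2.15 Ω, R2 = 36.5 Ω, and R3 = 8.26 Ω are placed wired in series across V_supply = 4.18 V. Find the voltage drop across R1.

Series total: ΣR = 2.15 + 36.5 + 8.26 = 46.91 Ω.
By the voltage-divider rule, V = 4.18 × 2.150/46.91 = 0.1916 V.

V ≈ 0.192 V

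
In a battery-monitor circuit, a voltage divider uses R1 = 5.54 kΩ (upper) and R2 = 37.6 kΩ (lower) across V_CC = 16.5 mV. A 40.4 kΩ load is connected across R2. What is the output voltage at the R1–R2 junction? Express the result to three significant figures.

R2 ‖ R_L = (37.6 × 40.4)/(37.6 + 40.4) = 19.47 kΩ.
Voltage divider with the loaded lower leg: V_out = 16.5 × 19.47/(5.54 + 19.47) = 16.5 × 0.7785 = 12.85 mV.

V_out ≈ 12.8 mV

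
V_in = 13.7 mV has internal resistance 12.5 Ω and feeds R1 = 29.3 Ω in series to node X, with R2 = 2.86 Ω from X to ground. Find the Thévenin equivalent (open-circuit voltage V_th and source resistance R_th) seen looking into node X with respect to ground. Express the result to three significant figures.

R1' = 12.5 + 29.3 = 41.80 Ω (source resistance + R1).
Open-circuit (no load on X): V_th = V_in · R2/(R1' + R2) = 13.7 × 2.86/(41.80 + 2.86) = 0.8773 mV.
Looking into X with the source shorted: R_th = R1'·R2/(R1'+R2) = 41.80 × 2.86/44.66 = 2.677 Ω.

V_th ≈ 0.877 mV, R_th ≈ 2.68 Ω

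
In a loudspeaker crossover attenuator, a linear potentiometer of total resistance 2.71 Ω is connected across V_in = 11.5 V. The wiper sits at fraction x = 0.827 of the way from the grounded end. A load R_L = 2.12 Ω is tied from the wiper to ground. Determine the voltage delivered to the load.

The pot divides into 0.4688 Ω above the wiper and 2.241 Ω below.
(x·R_p) ‖ R_L = 1.089 Ω.
Then V_out = V_in · 1.089/(0.4688 + 1.089) = 8.040 V.

V_out ≈ 8.04 V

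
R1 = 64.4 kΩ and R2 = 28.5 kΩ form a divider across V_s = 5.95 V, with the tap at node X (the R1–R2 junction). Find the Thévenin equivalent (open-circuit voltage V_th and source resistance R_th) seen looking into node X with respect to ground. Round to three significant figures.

Open-circuit (no load on X): V_th = V_s · R2/(R1 + R2) = 5.95 × 28.5/(64.40 + 28.5) = 1.825 V.
With V_s suppressed (replaced by a short), R_th = R1 ‖ R2 = (64.40 × 28.5)/(64.40 + 28.5) = 19.76 kΩ.

V_th ≈ 1.83 V, R_th ≈ 19.8 kΩ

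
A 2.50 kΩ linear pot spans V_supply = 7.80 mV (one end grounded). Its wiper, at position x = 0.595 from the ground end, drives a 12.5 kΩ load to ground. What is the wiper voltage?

V_out ≈ 4.43 mV

Lower segment x·R_p = 1.487 kΩ; upper segment (1−x)·R_p = 1.013 kΩ.
Lower segment in parallel with the load: 1.487 ‖ 12.5 = 1.329 kΩ.
V_out = 7.80 × 1.329/(1.013 + 1.329) = 4.428 mV.
(Unloaded: V_out = x·V_supply = 4.64 mV.)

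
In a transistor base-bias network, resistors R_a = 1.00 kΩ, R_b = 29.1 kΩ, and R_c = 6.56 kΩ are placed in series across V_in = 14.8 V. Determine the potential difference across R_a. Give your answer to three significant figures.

ΣR = 1.00 + 29.1 + 6.56 = 36.66 kΩ.
V = V_in · R/ΣR = 14.8 × 0.02728 = 0.4037 V.

V ≈ 0.404 V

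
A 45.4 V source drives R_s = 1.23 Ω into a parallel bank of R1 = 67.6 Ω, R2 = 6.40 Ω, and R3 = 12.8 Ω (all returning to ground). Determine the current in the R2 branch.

I ≈ 5.43 A

Equivalent of the parallel group: R_p = 4.013 Ω.
Node voltage V_A = V_DC · R_p/(R_s + R_p) = 45.4 × 0.7654 = 34.75 V.
Branch current I = V_A/R2 = 34.75/6.40 = 5.430 A.
(Equivalently: I_total = 8.659 A, then current-divider fraction G_k/ΣG = 0.6271.)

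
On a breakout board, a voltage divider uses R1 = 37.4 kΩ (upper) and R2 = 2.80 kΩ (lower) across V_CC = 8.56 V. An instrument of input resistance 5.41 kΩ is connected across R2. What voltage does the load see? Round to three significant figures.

V_out ≈ 0.402 V

First combine the lower leg with the load: R2 ‖ R_L = 1.845 kΩ.
Now apply the divider: V_out = 8.56 × 0.04701 = 0.4024 V.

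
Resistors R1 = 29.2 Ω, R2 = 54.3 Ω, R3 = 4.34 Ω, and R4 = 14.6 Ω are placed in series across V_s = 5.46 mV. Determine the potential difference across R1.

V ≈ 1.56 mV

ΣR = 29.2 + 54.3 + 4.34 + 14.6 = 102.4 Ω.
Voltage divider: V = V_s · (29.20 / 102.4) = 5.46 × 0.2850 = 1.556 mV.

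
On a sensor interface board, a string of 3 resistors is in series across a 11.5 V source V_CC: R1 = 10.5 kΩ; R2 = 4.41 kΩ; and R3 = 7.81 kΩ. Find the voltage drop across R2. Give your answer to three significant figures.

ΣR = 10.5 + 4.41 + 7.81 = 22.72 kΩ.
Voltage divider: V = V_CC · (4.410 / 22.72) = 11.5 × 0.1941 = 2.232 V.

V ≈ 2.23 V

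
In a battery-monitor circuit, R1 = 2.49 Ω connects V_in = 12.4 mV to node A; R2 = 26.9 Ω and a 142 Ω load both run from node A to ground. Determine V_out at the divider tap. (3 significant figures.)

V_out ≈ 11.2 mV

R2 ‖ R_L = (26.9 × 142)/(26.9 + 142) = 22.62 Ω.
Voltage divider with the loaded lower leg: V_out = 12.4 × 22.62/(2.49 + 22.62) = 12.4 × 0.9008 = 11.17 mV.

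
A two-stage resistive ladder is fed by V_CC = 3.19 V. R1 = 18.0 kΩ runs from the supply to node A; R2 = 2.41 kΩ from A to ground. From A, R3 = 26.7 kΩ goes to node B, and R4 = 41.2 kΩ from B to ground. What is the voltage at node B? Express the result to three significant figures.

V_B ≈ 0.222 V

Node A sees R2 in parallel with the series input of stage 2, R3 + R4 = 67.90 kΩ.
Effective lower resistance at A: R2 ‖ 67.90 = 2.327 kΩ.
So V_A = 3.19 × 0.1145 = 0.3652 V.
Then the unloaded second divider: V_B = V_A × R4/(R3+R4) = 0.3652 × 0.6068 = 0.2216 V.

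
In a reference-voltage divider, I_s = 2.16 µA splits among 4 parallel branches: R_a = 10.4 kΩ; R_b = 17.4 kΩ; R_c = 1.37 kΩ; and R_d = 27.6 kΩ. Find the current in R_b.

ΣG = 1/10.4 + 1/17.4 + 1/1.37 + 1/27.6 = 0.9198.
By the current-divider rule, I = I_s · G_k/ΣG = 2.16 × 0.06248 = 0.1350 µA.

I ≈ 0.135 µA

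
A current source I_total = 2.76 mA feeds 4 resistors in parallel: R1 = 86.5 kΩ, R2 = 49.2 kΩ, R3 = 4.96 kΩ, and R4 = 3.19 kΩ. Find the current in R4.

I ≈ 1.58 mA

Total conductance ΣG = 1/86.5 + 1/49.2 + 1/4.96 + 1/3.19 = 0.5470 (units of 1/kΩ).
By the current-divider rule, I = I_total · G_k/ΣG = 2.76 × 0.5731 = 1.582 mA.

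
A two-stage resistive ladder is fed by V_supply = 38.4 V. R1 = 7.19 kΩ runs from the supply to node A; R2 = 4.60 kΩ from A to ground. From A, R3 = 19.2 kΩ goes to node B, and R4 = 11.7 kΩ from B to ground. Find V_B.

Node A sees R2 in parallel with the series input of stage 2, R3 + R4 = 30.90 kΩ.
R2 ‖ (R3+R4) = 4.004 kΩ.
So V_A = 38.4 × 0.3577 = 13.74 V.
V_B = V_A × 0.3786 = 5.201 V.

V_B ≈ 5.20 V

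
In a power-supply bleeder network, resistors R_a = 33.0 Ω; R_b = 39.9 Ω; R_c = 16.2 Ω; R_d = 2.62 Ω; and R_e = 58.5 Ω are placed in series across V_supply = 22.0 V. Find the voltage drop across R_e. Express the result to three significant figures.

V ≈ 8.57 V

Series total: ΣR = 33.0 + 39.9 + 16.2 + 2.62 + 58.5 = 150.2 Ω.
V = V_supply · R/ΣR = 22.0 × 0.3894 = 8.567 V.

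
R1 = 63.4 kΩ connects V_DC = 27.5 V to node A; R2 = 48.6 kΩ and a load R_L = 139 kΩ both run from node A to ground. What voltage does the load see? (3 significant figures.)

V_out ≈ 9.96 V

The load sits in parallel with R2, giving an effective lower resistance R2' = R2·R_L/(R2+R_L) = 36.01 kΩ.
Now apply the divider: V_out = 27.5 × 0.3622 = 9.961 V.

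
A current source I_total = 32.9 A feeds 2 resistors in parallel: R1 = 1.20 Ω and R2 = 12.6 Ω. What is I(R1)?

I ≈ 30.0 A

Two-branch current divider: I_k = I_total · R_other/(R_1 + R_2).
So I = 32.9 × 12.6/13.80 = 30.04 A.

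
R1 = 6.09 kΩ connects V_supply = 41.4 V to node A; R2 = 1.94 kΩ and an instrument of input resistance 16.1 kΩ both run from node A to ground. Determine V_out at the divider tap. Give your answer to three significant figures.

First combine the lower leg with the load: R2 ‖ R_L = 1.731 kΩ.
Now apply the divider: V_out = 41.4 × 0.2214 = 9.164 V.

V_out ≈ 9.16 V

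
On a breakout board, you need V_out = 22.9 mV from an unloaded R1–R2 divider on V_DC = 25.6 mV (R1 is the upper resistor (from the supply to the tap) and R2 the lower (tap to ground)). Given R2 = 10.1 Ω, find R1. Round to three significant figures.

R1 ≈ 1.19 Ω

The divider ratio is R2/(R1+R2) = 22.9/25.6 = 0.8945.
R1 = R2·(1/k − 1) = 10.1 × 0.1179 = 1.191 Ω.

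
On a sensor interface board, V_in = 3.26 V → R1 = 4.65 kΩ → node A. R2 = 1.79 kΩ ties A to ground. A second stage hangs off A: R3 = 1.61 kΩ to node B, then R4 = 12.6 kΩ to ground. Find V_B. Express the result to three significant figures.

V_B ≈ 0.736 V

Node A sees R2 in parallel with the series input of stage 2, R3 + R4 = 14.21 kΩ.
Effective lower resistance at A: R2 ‖ 14.21 = 1.590 kΩ.
So V_A = 3.26 × 0.2548 = 0.8306 V.
Then the unloaded second divider: V_B = V_A × R4/(R3+R4) = 0.8306 × 0.8867 = 0.7365 V.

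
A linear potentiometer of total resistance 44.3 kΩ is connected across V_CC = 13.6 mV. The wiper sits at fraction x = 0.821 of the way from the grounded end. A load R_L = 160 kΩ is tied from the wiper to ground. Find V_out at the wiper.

Split the track: R_lower = x·R_p = 36.37 kΩ, R_upper = (1−x)·R_p = 7.930 kΩ.
Lower segment in parallel with the load: 36.37 ‖ 160 = 29.63 kΩ.
Loaded-divider output: V_out = 13.6 × 0.7889 = 10.73 mV.

V_out ≈ 10.7 mV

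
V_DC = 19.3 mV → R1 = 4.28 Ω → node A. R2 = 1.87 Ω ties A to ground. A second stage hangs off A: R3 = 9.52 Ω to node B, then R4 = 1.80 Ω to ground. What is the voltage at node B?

Node A sees R2 in parallel with the series input of stage 2, R3 + R4 = 11.32 Ω.
Effective lower resistance at A: R2 ‖ 11.32 = 1.605 Ω.
V_A = 19.3 × 1.605/(4.28 + 1.605) = 5.263 mV.
Stage 2 is unloaded, so V_B = V_A · R4/(R3+R4) = 5.263 × 1.80/11.32 = 0.8369 mV.

V_B ≈ 0.837 mV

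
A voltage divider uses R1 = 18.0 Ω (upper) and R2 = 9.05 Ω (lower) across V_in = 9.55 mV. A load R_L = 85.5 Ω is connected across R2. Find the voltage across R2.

V_out ≈ 2.98 mV

The load sits in parallel with R2, giving an effective lower resistance R2' = R2·R_L/(R2+R_L) = 8.184 Ω.
Then V_out = V_in · R2'/(R1 + R2') = 9.55 × 8.184/26.18 = 2.985 mV.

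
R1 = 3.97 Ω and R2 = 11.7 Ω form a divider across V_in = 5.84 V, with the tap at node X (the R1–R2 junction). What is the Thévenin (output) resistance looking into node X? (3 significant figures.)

Zeroing V_in shorts the top of R1 to ground, so R_th = R1 ‖ R2 = 2.964 Ω.

R_th ≈ 2.96 Ω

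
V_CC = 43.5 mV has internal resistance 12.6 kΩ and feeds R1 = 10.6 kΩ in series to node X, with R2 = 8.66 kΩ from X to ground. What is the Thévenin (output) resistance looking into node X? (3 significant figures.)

R1' = 12.6 + 10.6 = 23.20 kΩ (source resistance + R1).
Looking into X with the source shorted: R_th = R1'·R2/(R1'+R2) = 23.20 × 8.66/31.86 = 6.306 kΩ.

R_th ≈ 6.31 kΩ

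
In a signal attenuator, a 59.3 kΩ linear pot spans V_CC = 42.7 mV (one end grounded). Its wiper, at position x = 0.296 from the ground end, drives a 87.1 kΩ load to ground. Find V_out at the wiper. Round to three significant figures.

The pot divides into 41.75 kΩ above the wiper and 17.55 kΩ below.
R_L loads the lower segment: effective lower R = 14.61 kΩ.
Loaded-divider output: V_out = 42.7 × 0.2592 = 11.07 mV.

V_out ≈ 11.1 mV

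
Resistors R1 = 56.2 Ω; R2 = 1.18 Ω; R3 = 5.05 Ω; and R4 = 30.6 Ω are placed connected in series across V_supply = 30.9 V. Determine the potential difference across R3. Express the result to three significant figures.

Series total: ΣR = 56.2 + 1.18 + 5.05 + 30.6 = 93.03 Ω.
By the voltage-divider rule, V = 30.9 × 5.050/93.03 = 1.677 V.

V ≈ 1.68 V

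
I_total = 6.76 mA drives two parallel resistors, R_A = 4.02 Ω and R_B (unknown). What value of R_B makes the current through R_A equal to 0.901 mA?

The fraction through R_A equals R_B/(R_A+R_B).
With f = 0.1333, R_B = R_A · f/(1−f) = 4.02 × 0.1538 = 0.6182 Ω.

R_B ≈ 0.618 Ω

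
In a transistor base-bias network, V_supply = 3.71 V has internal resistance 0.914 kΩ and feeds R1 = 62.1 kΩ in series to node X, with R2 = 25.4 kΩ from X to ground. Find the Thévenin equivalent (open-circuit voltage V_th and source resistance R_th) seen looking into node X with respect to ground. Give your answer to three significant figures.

R1' = 0.914 + 62.1 = 63.01 kΩ (source resistance + R1).
With X open, the divider is unloaded: V_th = 3.71 × 25.4/88.41 = 1.066 V.
With V_supply suppressed (replaced by a short), R_th = R1' ‖ R2 = (63.01 × 25.4)/(63.01 + 25.4) = 18.10 kΩ.

V_th ≈ 1.07 V, R_th ≈ 18.1 kΩ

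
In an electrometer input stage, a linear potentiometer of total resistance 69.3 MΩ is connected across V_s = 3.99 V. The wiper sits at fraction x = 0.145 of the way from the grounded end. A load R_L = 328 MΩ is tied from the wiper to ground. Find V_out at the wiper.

V_out ≈ 0.564 V

The pot divides into 59.25 MΩ above the wiper and 10.05 MΩ below.
(x·R_p) ‖ R_L = 9.750 MΩ.
Then V_out = V_s · 9.750/(59.25 + 9.750) = 0.5638 V.
(Unloaded: V_out = x·V_s = 0.579 V.)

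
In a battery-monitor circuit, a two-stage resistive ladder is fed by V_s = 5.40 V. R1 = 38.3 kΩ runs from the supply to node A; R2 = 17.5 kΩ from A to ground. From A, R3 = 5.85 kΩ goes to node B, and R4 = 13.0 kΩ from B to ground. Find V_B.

Node A sees R2 in parallel with the series input of stage 2, R3 + R4 = 18.85 kΩ.
Effective lower resistance at A: R2 ‖ 18.85 = 9.075 kΩ.
V_A = 5.40 × 9.075/(38.3 + 9.075) = 1.034 V.
Then the unloaded second divider: V_B = V_A × R4/(R3+R4) = 1.034 × 0.6897 = 0.7134 V.

V_B ≈ 0.713 V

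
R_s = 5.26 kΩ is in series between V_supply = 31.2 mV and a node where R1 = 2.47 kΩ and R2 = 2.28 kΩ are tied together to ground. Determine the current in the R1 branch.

I ≈ 2.32 µA

Equivalent of the parallel group: R_p = 1.186 kΩ.
V_A = 31.2 × 1.186/6.446 = 5.739 mV.
Branch current I = V_A/R1 = 5.739/2.47 = 2.323 µA.
(Equivalently: I_total = 4.841 µA, then current-divider fraction G_k/ΣG = 0.4800.)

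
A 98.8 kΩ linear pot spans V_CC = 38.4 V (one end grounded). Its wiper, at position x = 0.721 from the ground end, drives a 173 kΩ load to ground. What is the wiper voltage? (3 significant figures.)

Lower segment x·R_p = 71.23 kΩ; upper segment (1−x)·R_p = 27.57 kΩ.
R_L loads the lower segment: effective lower R = 50.46 kΩ.
Loaded-divider output: V_out = 38.4 × 0.6467 = 24.83 V.

V_out ≈ 24.8 V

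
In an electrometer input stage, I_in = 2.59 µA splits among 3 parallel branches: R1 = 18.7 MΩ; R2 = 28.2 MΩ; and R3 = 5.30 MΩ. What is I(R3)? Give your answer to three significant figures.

Total conductance ΣG = 1/18.7 + 1/28.2 + 1/5.30 = 0.2776 (units of 1/MΩ).
Current divider: I(R3) = I_in · G_k/ΣG = 2.59 × (0.1887/0.2776) = 2.59 × 0.6796 = 1.760 µA.

I ≈ 1.76 µA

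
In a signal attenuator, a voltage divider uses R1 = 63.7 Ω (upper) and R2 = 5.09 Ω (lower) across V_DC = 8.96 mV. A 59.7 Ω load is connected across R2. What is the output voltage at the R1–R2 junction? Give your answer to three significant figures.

The load sits in parallel with R2, giving an effective lower resistance R2' = R2·R_L/(R2+R_L) = 4.690 Ω.
Then V_out = V_DC · R2'/(R1 + R2') = 8.96 × 4.690/68.39 = 0.6145 mV.
(Unloaded it would be 0.663 mV; the load pulls it down.)

V_out ≈ 0.614 mV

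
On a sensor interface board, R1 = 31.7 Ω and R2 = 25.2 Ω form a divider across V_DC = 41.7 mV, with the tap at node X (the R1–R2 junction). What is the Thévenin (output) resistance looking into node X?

Zeroing V_DC shorts the top of R1 to ground, so R_th = R1 ‖ R2 = 14.04 Ω.

R_th ≈ 14.0 Ω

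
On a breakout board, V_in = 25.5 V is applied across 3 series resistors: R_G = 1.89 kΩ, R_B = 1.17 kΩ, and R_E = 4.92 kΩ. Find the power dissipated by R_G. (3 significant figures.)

ΣR = 7.980 kΩ → I = 25.5/7.980 = 3.195 mA.
P = I²R = 10.21 × 1.89 = 19.30 mW.

P ≈ 19.3 mW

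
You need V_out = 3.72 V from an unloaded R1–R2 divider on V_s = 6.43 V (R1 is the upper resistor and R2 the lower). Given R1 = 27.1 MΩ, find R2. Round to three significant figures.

R2 ≈ 37.2 MΩ

V_out/V_s = R2/(R1+R2) = 0.5785.
Rearranging, R2 = R1·k/(1−k) = 27.1 × 1.373 = 37.20 MΩ.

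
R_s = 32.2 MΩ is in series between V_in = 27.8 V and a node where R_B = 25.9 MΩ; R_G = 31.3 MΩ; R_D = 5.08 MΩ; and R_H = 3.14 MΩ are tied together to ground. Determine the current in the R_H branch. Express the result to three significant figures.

I ≈ 0.446 µA

Combine the parallel branches: R_p = (1/25.9 + 1/31.3 + 1/5.08 + 1/3.14)⁻¹ = 1.707 MΩ.
V_A by voltage divider: V_A = 27.8 × 1.707/(32.2 + 1.707) = 1.399 V.
Branch current I = V_A/R_H = 1.399/3.14 = 0.4457 µA.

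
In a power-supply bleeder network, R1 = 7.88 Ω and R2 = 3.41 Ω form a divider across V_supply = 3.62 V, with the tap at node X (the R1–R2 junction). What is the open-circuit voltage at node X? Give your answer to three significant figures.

V_th ≈ 1.09 V

V_th is the unloaded tap voltage: V_supply · R2/(R1+R2) = 3.62 × 0.3020 = 1.093 V.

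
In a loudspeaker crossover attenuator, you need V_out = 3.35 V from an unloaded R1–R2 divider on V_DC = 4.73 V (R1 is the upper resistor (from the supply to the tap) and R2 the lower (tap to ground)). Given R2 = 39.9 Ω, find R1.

The divider ratio is R2/(R1+R2) = 3.35/4.73 = 0.7082.
So R1 = R2 · (V_DC/V_out − 1) = 39.9 × (4.73/3.35 − 1) = 39.9 × 0.4119 = 16.44 Ω.

R1 ≈ 16.4 Ω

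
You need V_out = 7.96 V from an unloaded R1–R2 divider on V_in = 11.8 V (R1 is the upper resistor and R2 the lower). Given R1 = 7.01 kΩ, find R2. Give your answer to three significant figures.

Required fraction k = V_out/V_in = 0.6746.
So R2 = R1 · V_out/(V_in − V_out) = 7.01 × 7.96/(11.8 − 7.96) = 7.01 × 2.073 = 14.53 kΩ.

R2 ≈ 14.5 kΩ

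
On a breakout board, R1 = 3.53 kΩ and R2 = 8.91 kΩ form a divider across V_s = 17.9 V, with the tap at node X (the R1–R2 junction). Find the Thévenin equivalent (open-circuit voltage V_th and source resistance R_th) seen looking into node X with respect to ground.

V_th ≈ 12.8 V, R_th ≈ 2.53 kΩ

With X open, the divider is unloaded: V_th = 17.9 × 8.91/12.44 = 12.82 V.
Zeroing V_s shorts the top of R1 to ground, so R_th = R1 ‖ R2 = 2.528 kΩ.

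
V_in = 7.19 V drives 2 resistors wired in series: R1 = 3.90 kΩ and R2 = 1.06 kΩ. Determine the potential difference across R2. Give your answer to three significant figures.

V ≈ 1.54 V

ΣR = 3.90 + 1.06 = 4.960 kΩ.
Voltage divider: V = V_in · (1.060 / 4.960) = 7.19 × 0.2137 = 1.537 V.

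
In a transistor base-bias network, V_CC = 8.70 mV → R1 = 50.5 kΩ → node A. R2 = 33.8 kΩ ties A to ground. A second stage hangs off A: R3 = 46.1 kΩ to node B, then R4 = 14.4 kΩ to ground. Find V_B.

Looking into the second stage from A: R3 + R4 = 60.50 kΩ appears in parallel with R2.
Effective lower resistance at A: R2 ‖ 60.50 = 21.69 kΩ.
V_A = 8.70 × 21.69/(50.5 + 21.69) = 2.614 mV.
Then the unloaded second divider: V_B = V_A × R4/(R3+R4) = 2.614 × 0.2380 = 0.6221 mV.

V_B ≈ 0.622 mV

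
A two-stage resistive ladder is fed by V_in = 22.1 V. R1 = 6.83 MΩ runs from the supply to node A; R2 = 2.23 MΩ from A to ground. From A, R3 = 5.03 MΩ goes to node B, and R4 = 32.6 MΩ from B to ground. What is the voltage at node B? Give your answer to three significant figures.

V_B ≈ 4.51 V

Looking into the second stage from A: R3 + R4 = 37.63 MΩ appears in parallel with R2.
R2 ‖ (R3+R4) = 2.105 MΩ.
V_A = 22.1 × 2.105/(6.83 + 2.105) = 5.207 V.
Then the unloaded second divider: V_B = V_A × R4/(R3+R4) = 5.207 × 0.8663 = 4.511 V.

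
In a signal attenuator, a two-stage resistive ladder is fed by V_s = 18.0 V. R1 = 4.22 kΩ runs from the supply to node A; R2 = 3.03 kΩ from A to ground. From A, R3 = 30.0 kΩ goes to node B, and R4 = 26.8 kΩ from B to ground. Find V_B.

V_B ≈ 3.44 V

Looking into the second stage from A: R3 + R4 = 56.80 kΩ appears in parallel with R2.
Effective lower resistance at A: R2 ‖ 56.80 = 2.877 kΩ.
V_A = 18.0 × 2.877/(4.22 + 2.877) = 7.296 V.
Then the unloaded second divider: V_B = V_A × R4/(R3+R4) = 7.296 × 0.4718 = 3.443 V.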